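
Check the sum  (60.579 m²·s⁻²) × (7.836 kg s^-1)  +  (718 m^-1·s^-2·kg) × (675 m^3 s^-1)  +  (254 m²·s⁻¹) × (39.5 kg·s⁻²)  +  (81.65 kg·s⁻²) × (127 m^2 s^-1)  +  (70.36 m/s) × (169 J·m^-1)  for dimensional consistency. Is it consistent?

Yes

Expand each in SI base units:
  (60.579 m²·s⁻²) × (7.836 kg s^-1):  [m²·s⁻²] · [kg·s⁻¹] = kg·m²·s⁻³
  (718 m^-1·s^-2·kg) × (675 m^3 s^-1):  [kg·m⁻¹·s⁻²] · [m³·s⁻¹] = kg·m²·s⁻³
  (254 m²·s⁻¹) × (39.5 kg·s⁻²):  [m²·s⁻¹] · [kg·s⁻²] = kg·m²·s⁻³
  (81.65 kg·s⁻²) × (127 m^2 s^-1):  [kg·s⁻²] · [m²·s⁻¹] = kg·m²·s⁻³
  (70.36 m/s) × (169 J·m^-1):  [m·s⁻¹] · [kg·m·s⁻²] = kg·m²·s⁻³
Every term reduces to kg·m²·s⁻³.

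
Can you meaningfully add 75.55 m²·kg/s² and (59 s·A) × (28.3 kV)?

Dimensions:
  75.55 m²·kg/s²:  kg·m²·s⁻²
  (59 s·A) × (28.3 kV):  [s·A] · [kg·m²·s⁻³·A⁻¹] = kg·m²·s⁻²
Both are kg·m²·s⁻², so they have the same dimensions and can be added.

Yes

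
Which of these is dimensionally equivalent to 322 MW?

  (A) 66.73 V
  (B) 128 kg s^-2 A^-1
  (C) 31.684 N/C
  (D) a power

Reference: W = J·s⁻¹ = kg·m²·s⁻³.
Each option:
  (A) V = J·C⁻¹ = kg·m²·s⁻³·A⁻¹
  (B) kg·s⁻²·A⁻¹
  (C) N·C⁻¹ = kg·m·s⁻²·(s·A)⁻¹ = kg·m·s⁻³·A⁻¹
  (D) [power] = kg·m²·s⁻³  ← same
Only (D) matches kg·m²·s⁻³.

(D)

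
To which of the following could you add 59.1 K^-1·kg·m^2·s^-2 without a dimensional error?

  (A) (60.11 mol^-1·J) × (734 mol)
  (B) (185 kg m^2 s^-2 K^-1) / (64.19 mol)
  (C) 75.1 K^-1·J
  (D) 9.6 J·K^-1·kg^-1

Reference: kg·m²·s⁻²·K⁻¹.
Each option:
  (A) [kg·m²·s⁻²·mol⁻¹] · [mol] = kg·m²·s⁻²
  (B) [kg·m²·s⁻²·K⁻¹] / [mol] = kg·m²·s⁻²·K⁻¹·mol⁻¹
  (C) J·K⁻¹ = N·m·K⁻¹ = kg·m²·s⁻²·K⁻¹  ← same
  (D) J·kg⁻¹·K⁻¹ = N·m·kg⁻¹·K⁻¹ = m²·s⁻²·K⁻¹
Only (C) matches kg·m²·s⁻²·K⁻¹.

(C)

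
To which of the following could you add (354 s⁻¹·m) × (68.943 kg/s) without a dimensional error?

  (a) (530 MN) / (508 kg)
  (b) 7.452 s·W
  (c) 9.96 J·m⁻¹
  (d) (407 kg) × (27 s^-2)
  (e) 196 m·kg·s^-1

(c)

Reference: [m·s⁻¹] · [kg·s⁻¹] = kg·m·s⁻².
Each option:
  (a) [kg·m·s⁻²] / [kg] = m·s⁻²
  (b) W·s = J·s⁻¹·s = kg·m²·s⁻²
  (c) J·m⁻¹ = N·m·m⁻¹ = kg·m·s⁻²  ← same
  (d) [kg] · [s⁻²] = kg·s⁻²
  (e) kg·m·s⁻¹
Only (c) matches kg·m·s⁻².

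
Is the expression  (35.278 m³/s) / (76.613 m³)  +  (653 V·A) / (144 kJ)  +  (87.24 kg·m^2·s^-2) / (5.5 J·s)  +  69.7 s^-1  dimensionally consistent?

Yes

Reduce each to base SI dimensions:
  (35.278 m³/s) / (76.613 m³):  [m³·s⁻¹] / [m³] = s⁻¹
  (653 V·A) / (144 kJ):  [kg·m²·s⁻³] / [kg·m²·s⁻²] = s⁻¹
  (87.24 kg·m^2·s^-2) / (5.5 J·s):  [kg·m²·s⁻²] / [kg·m²·s⁻¹] = s⁻¹
  69.7 s^-1:  s⁻¹
Every term reduces to s⁻¹.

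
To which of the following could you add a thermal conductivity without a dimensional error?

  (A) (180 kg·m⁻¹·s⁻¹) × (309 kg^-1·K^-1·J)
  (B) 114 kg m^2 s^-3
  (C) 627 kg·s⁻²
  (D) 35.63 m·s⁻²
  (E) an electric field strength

Reference: [thermal conductivity] = kg·m·s⁻³·K⁻¹.
Each option:
  (A) [kg·m⁻¹·s⁻¹] · [m²·s⁻²·K⁻¹] = kg·m·s⁻³·K⁻¹  ← same
  (B) kg·m²·s⁻³
  (C) kg·s⁻²
  (D) m·s⁻²
  (E) [electric field strength] = kg·m·s⁻³·A⁻¹
Only (A) matches kg·m·s⁻³·K⁻¹.

(A)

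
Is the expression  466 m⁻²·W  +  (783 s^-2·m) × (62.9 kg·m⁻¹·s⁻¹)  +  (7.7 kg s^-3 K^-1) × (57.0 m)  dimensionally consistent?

No

In SI base units:
  466 m⁻²·W:  W·m⁻² = J·s⁻¹·m⁻² = kg·s⁻³
  (783 s^-2·m) × (62.9 kg·m⁻¹·s⁻¹):  [m·s⁻²] · [kg·m⁻¹·s⁻¹] = kg·s⁻³
  (7.7 kg s^-3 K^-1) × (57.0 m):  [kg·s⁻³·K⁻¹] · [m] = kg·m·s⁻³·K⁻¹
The terms do not share a single dimension (kg·m·s⁻³·K⁻¹ vs kg·s⁻³).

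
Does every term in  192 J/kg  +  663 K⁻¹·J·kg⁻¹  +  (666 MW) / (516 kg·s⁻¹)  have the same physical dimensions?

Work out the base dimensions of each:
  192 J/kg:  J·kg⁻¹ = N·m·kg⁻¹ = m²·s⁻²
  663 K⁻¹·J·kg⁻¹:  J·kg⁻¹·K⁻¹ = N·m·kg⁻¹·K⁻¹ = m²·s⁻²·K⁻¹
  (666 MW) / (516 kg·s⁻¹):  [kg·m²·s⁻³] / [kg·s⁻¹] = m²·s⁻²
The terms do not share a single dimension (m²·s⁻² vs m²·s⁻²·K⁻¹).

No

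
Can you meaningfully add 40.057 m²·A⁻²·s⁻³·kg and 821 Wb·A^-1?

Dimensions:
  40.057 m²·A⁻²·s⁻³·kg:  kg·m²·s⁻³·A⁻²
  821 Wb·A^-1:  Wb·A⁻¹ = V·s·A⁻¹ = kg·m²·s⁻²·A⁻²
kg·m²·s⁻³·A⁻² ≠ kg·m²·s⁻²·A⁻², so they cannot be added.

No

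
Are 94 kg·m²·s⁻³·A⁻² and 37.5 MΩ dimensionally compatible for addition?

Dimensions:
  94 kg·m²·s⁻³·A⁻²:  kg·m²·s⁻³·A⁻²
  37.5 MΩ:  Ω = V·A⁻¹ = kg·m²·s⁻³·A⁻²
Both are kg·m²·s⁻³·A⁻², so they have the same dimensions and can be added.

Yes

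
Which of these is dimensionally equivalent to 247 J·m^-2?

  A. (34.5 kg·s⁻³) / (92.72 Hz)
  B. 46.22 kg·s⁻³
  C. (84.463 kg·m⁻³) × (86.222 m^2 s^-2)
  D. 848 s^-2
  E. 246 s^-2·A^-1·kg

A.

Reference: J·m⁻² = N·m·m⁻² = kg·s⁻².
Each option:
  A. [kg·s⁻³] / [s⁻¹] = kg·s⁻²  ← same
  B. kg·s⁻³
  C. [kg·m⁻³] · [m²·s⁻²] = kg·m⁻¹·s⁻²
  D. s⁻²
  E. kg·s⁻²·A⁻¹
Only A. matches kg·s⁻².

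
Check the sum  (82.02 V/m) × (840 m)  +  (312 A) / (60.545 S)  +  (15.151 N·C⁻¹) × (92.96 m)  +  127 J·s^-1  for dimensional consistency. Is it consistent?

In SI base units:
  (82.02 V/m) × (840 m):  [kg·m·s⁻³·A⁻¹] · [m] = kg·m²·s⁻³·A⁻¹
  (312 A) / (60.545 S):  [A] / [kg⁻¹·m⁻²·s³·A²] = kg·m²·s⁻³·A⁻¹
  (15.151 N·C⁻¹) × (92.96 m):  [kg·m·s⁻³·A⁻¹] · [m] = kg·m²·s⁻³·A⁻¹
  127 J·s^-1:  J·s⁻¹ = N·m·s⁻¹ = kg·m²·s⁻³
The terms do not share a single dimension (kg·m²·s⁻³ vs kg·m²·s⁻³·A⁻¹).

No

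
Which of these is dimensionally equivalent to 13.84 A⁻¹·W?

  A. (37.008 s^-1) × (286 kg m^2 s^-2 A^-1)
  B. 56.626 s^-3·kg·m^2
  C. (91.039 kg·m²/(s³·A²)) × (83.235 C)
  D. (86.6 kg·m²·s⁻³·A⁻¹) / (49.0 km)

A.

Reference: W·A⁻¹ = J·s⁻¹·A⁻¹ = kg·m²·s⁻³·A⁻¹.
Each option:
  A. [s⁻¹] · [kg·m²·s⁻²·A⁻¹] = kg·m²·s⁻³·A⁻¹  ← same
  B. kg·m²·s⁻³
  C. [kg·m²·s⁻³·A⁻²] · [s·A] = kg·m²·s⁻²·A⁻¹
  D. [kg·m²·s⁻³·A⁻¹] / [m] = kg·m·s⁻³·A⁻¹
Only A. matches kg·m²·s⁻³·A⁻¹.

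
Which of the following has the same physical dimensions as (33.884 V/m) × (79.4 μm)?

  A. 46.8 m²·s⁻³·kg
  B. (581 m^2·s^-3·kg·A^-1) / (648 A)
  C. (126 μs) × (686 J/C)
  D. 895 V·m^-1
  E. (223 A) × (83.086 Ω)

Reference: [kg·m·s⁻³·A⁻¹] · [m] = kg·m²·s⁻³·A⁻¹.
Each option:
  A. kg·m²·s⁻³
  B. [kg·m²·s⁻³·A⁻¹] / [A] = kg·m²·s⁻³·A⁻²
  C. [s] · [kg·m²·s⁻³·A⁻¹] = kg·m²·s⁻²·A⁻¹
  D. V·m⁻¹ = J·C⁻¹·m⁻¹ = kg·m·s⁻³·A⁻¹
  E. [A] · [kg·m²·s⁻³·A⁻²] = kg·m²·s⁻³·A⁻¹  ← same
Only E. matches kg·m²·s⁻³·A⁻¹.

E.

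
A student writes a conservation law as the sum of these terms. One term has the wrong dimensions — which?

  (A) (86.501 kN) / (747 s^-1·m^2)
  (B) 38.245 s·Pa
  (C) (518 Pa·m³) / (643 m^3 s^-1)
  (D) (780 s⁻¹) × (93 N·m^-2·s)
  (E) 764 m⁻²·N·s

Expand each in SI base units:
  (A) [kg·m·s⁻²] / [m²·s⁻¹] = kg·m⁻¹·s⁻¹
  (B) Pa·s = N·m⁻²·s = kg·m⁻¹·s⁻¹
  (C) [kg·m²·s⁻²] / [m³·s⁻¹] = kg·m⁻¹·s⁻¹
  (D) [s⁻¹] · [kg·m⁻¹·s⁻¹] = kg·m⁻¹·s⁻²
  (E) N·s·m⁻² = kg·m·s⁻²·s·m⁻² = kg·m⁻¹·s⁻¹
All reduce to kg·m⁻¹·s⁻¹ except (D), which is kg·m⁻¹·s⁻².

(D)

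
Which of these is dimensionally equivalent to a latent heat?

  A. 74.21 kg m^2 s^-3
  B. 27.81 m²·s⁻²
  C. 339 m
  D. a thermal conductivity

Reference: [latent heat] = m²·s⁻².
Each option:
  A. kg·m²·s⁻³
  B. m²·s⁻²  ← same
  C. m
  D. [thermal conductivity] = kg·m·s⁻³·K⁻¹
Only B. matches m²·s⁻².

B.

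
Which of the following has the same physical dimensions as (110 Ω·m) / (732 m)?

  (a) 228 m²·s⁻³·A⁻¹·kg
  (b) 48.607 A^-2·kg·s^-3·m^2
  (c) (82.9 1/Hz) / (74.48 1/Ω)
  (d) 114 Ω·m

Reference: [kg·m³·s⁻³·A⁻²] / [m] = kg·m²·s⁻³·A⁻².
Each option:
  (a) kg·m²·s⁻³·A⁻¹
  (b) kg·m²·s⁻³·A⁻²  ← same
  (c) [s] / [kg⁻¹·m⁻²·s³·A²] = kg·m²·s⁻²·A⁻²
  (d) Ω·m = V·A⁻¹·m = kg·m³·s⁻³·A⁻²
Only (b) matches kg·m²·s⁻³·A⁻².

(b)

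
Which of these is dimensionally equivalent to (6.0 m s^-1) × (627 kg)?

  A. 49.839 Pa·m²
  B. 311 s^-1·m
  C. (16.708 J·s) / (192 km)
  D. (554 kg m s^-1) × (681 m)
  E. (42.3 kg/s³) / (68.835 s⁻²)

C.

Reference: [m·s⁻¹] · [kg] = kg·m·s⁻¹.
Each option:
  A. Pa·m² = N·m⁻²·m² = kg·m·s⁻²
  B. m·s⁻¹
  C. [kg·m²·s⁻¹] / [m] = kg·m·s⁻¹  ← same
  D. [kg·m·s⁻¹] · [m] = kg·m²·s⁻¹
  E. [kg·s⁻³] / [s⁻²] = kg·s⁻¹
Only C. matches kg·m·s⁻¹.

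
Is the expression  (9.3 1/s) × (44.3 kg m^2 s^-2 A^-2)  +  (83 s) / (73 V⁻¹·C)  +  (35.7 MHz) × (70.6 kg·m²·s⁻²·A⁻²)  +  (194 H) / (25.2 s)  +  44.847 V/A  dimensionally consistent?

Yes

In SI base units:
  (9.3 1/s) × (44.3 kg m^2 s^-2 A^-2):  [s⁻¹] · [kg·m²·s⁻²·A⁻²] = kg·m²·s⁻³·A⁻²
  (83 s) / (73 V⁻¹·C):  [s] / [kg⁻¹·m⁻²·s⁴·A²] = kg·m²·s⁻³·A⁻²
  (35.7 MHz) × (70.6 kg·m²·s⁻²·A⁻²):  [s⁻¹] · [kg·m²·s⁻²·A⁻²] = kg·m²·s⁻³·A⁻²
  (194 H) / (25.2 s):  [kg·m²·s⁻²·A⁻²] / [s] = kg·m²·s⁻³·A⁻²
  44.847 V/A:  V·A⁻¹ = J·C⁻¹·A⁻¹ = kg·m²·s⁻³·A⁻²
Every term reduces to kg·m²·s⁻³·A⁻².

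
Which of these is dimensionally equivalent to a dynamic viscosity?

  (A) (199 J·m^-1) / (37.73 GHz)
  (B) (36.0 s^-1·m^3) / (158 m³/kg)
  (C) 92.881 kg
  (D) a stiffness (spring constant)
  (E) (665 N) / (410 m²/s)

(E)

Reference: [dynamic viscosity] = kg·m⁻¹·s⁻¹.
Each option:
  (A) [kg·m·s⁻²] / [s⁻¹] = kg·m·s⁻¹
  (B) [m³·s⁻¹] / [kg⁻¹·m³] = kg·s⁻¹
  (C) kg
  (D) [stiffness (spring constant)] = kg·s⁻²
  (E) [kg·m·s⁻²] / [m²·s⁻¹] = kg·m⁻¹·s⁻¹  ← same
Only (E) matches kg·m⁻¹·s⁻¹.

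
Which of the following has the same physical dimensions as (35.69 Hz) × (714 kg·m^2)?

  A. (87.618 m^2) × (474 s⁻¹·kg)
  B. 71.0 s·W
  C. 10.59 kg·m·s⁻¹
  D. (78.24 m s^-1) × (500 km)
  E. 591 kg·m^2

Reference: [s⁻¹] · [kg·m²] = kg·m²·s⁻¹.
Each option:
  A. [m²] · [kg·s⁻¹] = kg·m²·s⁻¹  ← same
  B. W·s = J·s⁻¹·s = kg·m²·s⁻²
  C. kg·m·s⁻¹
  D. [m·s⁻¹] · [m] = m²·s⁻¹
  E. kg·m²
Only A. matches kg·m²·s⁻¹.

A.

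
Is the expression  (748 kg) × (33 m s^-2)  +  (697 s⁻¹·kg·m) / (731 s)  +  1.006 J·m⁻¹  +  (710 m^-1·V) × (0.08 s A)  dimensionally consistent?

Yes

Expand each in SI base units:
  (748 kg) × (33 m s^-2):  [kg] · [m·s⁻²] = kg·m·s⁻²
  (697 s⁻¹·kg·m) / (731 s):  [kg·m·s⁻¹] / [s] = kg·m·s⁻²
  1.006 J·m⁻¹:  J·m⁻¹ = N·m·m⁻¹ = kg·m·s⁻²
  (710 m^-1·V) × (0.08 s A):  [kg·m·s⁻³·A⁻¹] · [s·A] = kg·m·s⁻²
Every term reduces to kg·m·s⁻².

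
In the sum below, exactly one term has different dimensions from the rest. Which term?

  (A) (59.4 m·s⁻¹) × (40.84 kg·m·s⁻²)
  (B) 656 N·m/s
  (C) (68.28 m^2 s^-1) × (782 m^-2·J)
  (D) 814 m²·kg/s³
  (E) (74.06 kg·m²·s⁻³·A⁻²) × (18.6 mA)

Reduce each to base SI dimensions:
  (A) [m·s⁻¹] · [kg·m·s⁻²] = kg·m²·s⁻³
  (B) N·m·s⁻¹ = kg·m·s⁻²·m·s⁻¹ = kg·m²·s⁻³
  (C) [m²·s⁻¹] · [kg·s⁻²] = kg·m²·s⁻³
  (D) kg·m²·s⁻³
  (E) [kg·m²·s⁻³·A⁻²] · [A] = kg·m²·s⁻³·A⁻¹
All reduce to kg·m²·s⁻³ except (E), which is kg·m²·s⁻³·A⁻¹.

(E)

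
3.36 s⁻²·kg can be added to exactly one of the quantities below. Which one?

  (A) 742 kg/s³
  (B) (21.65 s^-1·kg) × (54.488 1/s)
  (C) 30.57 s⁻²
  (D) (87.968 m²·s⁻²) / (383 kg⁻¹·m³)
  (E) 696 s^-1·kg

Reference: kg·s⁻².
Each option:
  (A) kg·s⁻³
  (B) [kg·s⁻¹] · [s⁻¹] = kg·s⁻²  ← same
  (C) s⁻²
  (D) [m²·s⁻²] / [kg⁻¹·m³] = kg·m⁻¹·s⁻²
  (E) kg·s⁻¹
Only (B) matches kg·s⁻².

(B)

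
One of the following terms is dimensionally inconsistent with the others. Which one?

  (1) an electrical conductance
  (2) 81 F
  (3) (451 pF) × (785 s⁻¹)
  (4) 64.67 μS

(2)

Reduce each to base SI dimensions:
  (1) [electrical conductance] = kg⁻¹·m⁻²·s³·A²
  (2) F = C·V⁻¹ = kg⁻¹·m⁻²·s⁴·A²
  (3) [kg⁻¹·m⁻²·s⁴·A²] · [s⁻¹] = kg⁻¹·m⁻²·s³·A²
  (4) S = Ω⁻¹ = kg⁻¹·m⁻²·s³·A²
All reduce to kg⁻¹·m⁻²·s³·A² except (2), which is kg⁻¹·m⁻²·s⁴·A².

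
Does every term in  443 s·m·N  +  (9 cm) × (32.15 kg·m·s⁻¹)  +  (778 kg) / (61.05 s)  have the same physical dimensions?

In SI base units:
  443 s·m·N:  N·m·s = kg·m·s⁻²·m·s = kg·m²·s⁻¹
  (9 cm) × (32.15 kg·m·s⁻¹):  [m] · [kg·m·s⁻¹] = kg·m²·s⁻¹
  (778 kg) / (61.05 s):  [kg] / [s] = kg·s⁻¹
The terms do not share a single dimension (kg·m²·s⁻¹ vs kg·s⁻¹).

No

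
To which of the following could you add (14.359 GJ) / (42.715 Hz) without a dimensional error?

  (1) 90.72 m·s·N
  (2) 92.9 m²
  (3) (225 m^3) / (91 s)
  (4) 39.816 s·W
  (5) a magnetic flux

(1)

Reference: [kg·m²·s⁻²] / [s⁻¹] = kg·m²·s⁻¹.
Each option:
  (1) N·m·s = kg·m·s⁻²·m·s = kg·m²·s⁻¹  ← same
  (2) m²
  (3) [m³] / [s] = m³·s⁻¹
  (4) W·s = J·s⁻¹·s = kg·m²·s⁻²
  (5) [magnetic flux] = kg·m²·s⁻²·A⁻¹
Only (1) matches kg·m²·s⁻¹.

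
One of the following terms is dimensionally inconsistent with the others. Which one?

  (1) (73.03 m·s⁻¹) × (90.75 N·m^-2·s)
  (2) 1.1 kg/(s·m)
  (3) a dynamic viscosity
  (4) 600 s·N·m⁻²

(1)

Dimensions:
  (1) [m·s⁻¹] · [kg·m⁻¹·s⁻¹] = kg·s⁻²
  (2) kg·m⁻¹·s⁻¹
  (3) [dynamic viscosity] = kg·m⁻¹·s⁻¹
  (4) N·s·m⁻² = kg·m·s⁻²·s·m⁻² = kg·m⁻¹·s⁻¹
All reduce to kg·m⁻¹·s⁻¹ except (1), which is kg·s⁻².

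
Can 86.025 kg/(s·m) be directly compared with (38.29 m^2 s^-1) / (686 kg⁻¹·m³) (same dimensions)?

Yes

Expand each in SI base units:
  86.025 kg/(s·m):  kg·m⁻¹·s⁻¹
  (38.29 m^2 s^-1) / (686 kg⁻¹·m³):  [m²·s⁻¹] / [kg⁻¹·m³] = kg·m⁻¹·s⁻¹
Both are kg·m⁻¹·s⁻¹, so they have the same dimensions and can be added.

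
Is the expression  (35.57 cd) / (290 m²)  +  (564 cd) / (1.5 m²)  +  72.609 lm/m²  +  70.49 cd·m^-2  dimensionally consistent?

Yes

Reduce each to base SI dimensions:
  (35.57 cd) / (290 m²):  [cd] / [m²] = m⁻²·cd
  (564 cd) / (1.5 m²):  [cd] / [m²] = m⁻²·cd
  72.609 lm/m²:  lm·m⁻² = cd·m⁻² = m⁻²·cd
  70.49 cd·m^-2:  cd·m⁻² = m⁻²·cd
Every term reduces to m⁻²·cd.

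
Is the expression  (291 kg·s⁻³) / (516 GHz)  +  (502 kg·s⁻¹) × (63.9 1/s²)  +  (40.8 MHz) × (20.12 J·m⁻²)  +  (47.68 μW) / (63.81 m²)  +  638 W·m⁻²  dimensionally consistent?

Reduce each to base SI dimensions:
  (291 kg·s⁻³) / (516 GHz):  [kg·s⁻³] / [s⁻¹] = kg·s⁻²
  (502 kg·s⁻¹) × (63.9 1/s²):  [kg·s⁻¹] · [s⁻²] = kg·s⁻³
  (40.8 MHz) × (20.12 J·m⁻²):  [s⁻¹] · [kg·s⁻²] = kg·s⁻³
  (47.68 μW) / (63.81 m²):  [kg·m²·s⁻³] / [m²] = kg·s⁻³
  638 W·m⁻²:  W·m⁻² = J·s⁻¹·m⁻² = kg·s⁻³
The terms do not share a single dimension (kg·s⁻² vs kg·s⁻³).

No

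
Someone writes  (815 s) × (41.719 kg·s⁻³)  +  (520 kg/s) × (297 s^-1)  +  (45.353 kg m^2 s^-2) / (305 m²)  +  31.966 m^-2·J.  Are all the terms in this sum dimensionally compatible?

Yes

In SI base units:
  (815 s) × (41.719 kg·s⁻³):  [s] · [kg·s⁻³] = kg·s⁻²
  (520 kg/s) × (297 s^-1):  [kg·s⁻¹] · [s⁻¹] = kg·s⁻²
  (45.353 kg m^2 s^-2) / (305 m²):  [kg·m²·s⁻²] / [m²] = kg·s⁻²
  31.966 m^-2·J:  J·m⁻² = N·m·m⁻² = kg·s⁻²
Every term reduces to kg·s⁻².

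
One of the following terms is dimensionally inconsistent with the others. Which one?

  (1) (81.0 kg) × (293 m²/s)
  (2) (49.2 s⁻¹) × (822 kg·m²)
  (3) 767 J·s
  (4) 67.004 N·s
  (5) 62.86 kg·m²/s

Expand each in SI base units:
  (1) [kg] · [m²·s⁻¹] = kg·m²·s⁻¹
  (2) [s⁻¹] · [kg·m²] = kg·m²·s⁻¹
  (3) J·s = N·m·s = kg·m²·s⁻¹
  (4) N·s = kg·m·s⁻²·s = kg·m·s⁻¹
  (5) kg·m²·s⁻¹
All reduce to kg·m²·s⁻¹ except (4), which is kg·m·s⁻¹.

(4)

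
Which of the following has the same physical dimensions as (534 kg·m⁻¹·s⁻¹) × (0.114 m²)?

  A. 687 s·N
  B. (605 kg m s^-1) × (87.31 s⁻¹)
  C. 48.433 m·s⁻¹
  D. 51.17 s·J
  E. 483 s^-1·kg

Reference: [kg·m⁻¹·s⁻¹] · [m²] = kg·m·s⁻¹.
Each option:
  A. N·s = kg·m·s⁻²·s = kg·m·s⁻¹  ← same
  B. [kg·m·s⁻¹] · [s⁻¹] = kg·m·s⁻²
  C. m·s⁻¹
  D. J·s = N·m·s = kg·m²·s⁻¹
  E. kg·s⁻¹
Only A. matches kg·m·s⁻¹.

A.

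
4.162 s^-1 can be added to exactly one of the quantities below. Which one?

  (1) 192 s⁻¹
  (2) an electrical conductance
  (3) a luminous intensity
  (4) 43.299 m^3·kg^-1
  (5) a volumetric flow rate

Reference: s⁻¹.
Each option:
  (1) s⁻¹  ← same
  (2) [electrical conductance] = kg⁻¹·m⁻²·s³·A²
  (3) [luminous intensity] = cd
  (4) m³·kg⁻¹ = kg⁻¹·m³
  (5) [volumetric flow rate] = m³·s⁻¹
Only (1) matches s⁻¹.

(1)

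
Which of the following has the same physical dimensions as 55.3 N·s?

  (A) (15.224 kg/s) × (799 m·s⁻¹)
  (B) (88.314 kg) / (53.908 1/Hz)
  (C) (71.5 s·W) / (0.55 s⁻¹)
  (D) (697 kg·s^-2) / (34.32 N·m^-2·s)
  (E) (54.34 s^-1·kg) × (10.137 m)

Reference: N·s = kg·m·s⁻²·s = kg·m·s⁻¹.
Each option:
  (A) [kg·s⁻¹] · [m·s⁻¹] = kg·m·s⁻²
  (B) [kg] / [s] = kg·s⁻¹
  (C) [kg·m²·s⁻²] / [s⁻¹] = kg·m²·s⁻¹
  (D) [kg·s⁻²] / [kg·m⁻¹·s⁻¹] = m·s⁻¹
  (E) [kg·s⁻¹] · [m] = kg·m·s⁻¹  ← same
Only (E) matches kg·m·s⁻¹.

(E)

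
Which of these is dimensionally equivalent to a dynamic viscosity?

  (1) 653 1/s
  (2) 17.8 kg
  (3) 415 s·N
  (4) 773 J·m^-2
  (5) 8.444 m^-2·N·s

(5)

Reference: [dynamic viscosity] = kg·m⁻¹·s⁻¹.
Each option:
  (1) s⁻¹
  (2) kg
  (3) N·s = kg·m·s⁻²·s = kg·m·s⁻¹
  (4) J·m⁻² = N·m·m⁻² = kg·s⁻²
  (5) N·s·m⁻² = kg·m·s⁻²·s·m⁻² = kg·m⁻¹·s⁻¹  ← same
Only (5) matches kg·m⁻¹·s⁻¹.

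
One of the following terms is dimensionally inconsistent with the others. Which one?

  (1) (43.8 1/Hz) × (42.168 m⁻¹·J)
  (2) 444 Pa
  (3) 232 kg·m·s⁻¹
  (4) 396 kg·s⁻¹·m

(2)

Dimensions:
  (1) [s] · [kg·m·s⁻²] = kg·m·s⁻¹
  (2) Pa = N·m⁻² = kg·m⁻¹·s⁻²
  (3) kg·m·s⁻¹
  (4) kg·m·s⁻¹
All reduce to kg·m·s⁻¹ except (2), which is kg·m⁻¹·s⁻².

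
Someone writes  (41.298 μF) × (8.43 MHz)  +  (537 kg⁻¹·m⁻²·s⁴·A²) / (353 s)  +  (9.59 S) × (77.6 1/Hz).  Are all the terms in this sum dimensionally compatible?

In SI base units:
  (41.298 μF) × (8.43 MHz):  [kg⁻¹·m⁻²·s⁴·A²] · [s⁻¹] = kg⁻¹·m⁻²·s³·A²
  (537 kg⁻¹·m⁻²·s⁴·A²) / (353 s):  [kg⁻¹·m⁻²·s⁴·A²] / [s] = kg⁻¹·m⁻²·s³·A²
  (9.59 S) × (77.6 1/Hz):  [kg⁻¹·m⁻²·s³·A²] · [s] = kg⁻¹·m⁻²·s⁴·A²
The terms do not share a single dimension (kg⁻¹·m⁻²·s³·A² vs kg⁻¹·m⁻²·s⁴·A²).

No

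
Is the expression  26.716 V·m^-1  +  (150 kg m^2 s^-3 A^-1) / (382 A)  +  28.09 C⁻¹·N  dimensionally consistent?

No

Dimensions:
  26.716 V·m^-1:  V·m⁻¹ = J·C⁻¹·m⁻¹ = kg·m·s⁻³·A⁻¹
  (150 kg m^2 s^-3 A^-1) / (382 A):  [kg·m²·s⁻³·A⁻¹] / [A] = kg·m²·s⁻³·A⁻²
  28.09 C⁻¹·N:  N·C⁻¹ = kg·m·s⁻²·(s·A)⁻¹ = kg·m·s⁻³·A⁻¹
The terms do not share a single dimension (kg·m²·s⁻³·A⁻² vs kg·m·s⁻³·A⁻¹).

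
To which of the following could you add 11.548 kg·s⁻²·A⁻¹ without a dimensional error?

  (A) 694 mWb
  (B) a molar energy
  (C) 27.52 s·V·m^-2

(C)

Reference: kg·s⁻²·A⁻¹.
Each option:
  (A) Wb = V·s = kg·m²·s⁻²·A⁻¹
  (B) [molar energy] = kg·m²·s⁻²·mol⁻¹
  (C) V·s·m⁻² = J·C⁻¹·s·m⁻² = kg·s⁻²·A⁻¹  ← same
Only (C) matches kg·s⁻²·A⁻¹.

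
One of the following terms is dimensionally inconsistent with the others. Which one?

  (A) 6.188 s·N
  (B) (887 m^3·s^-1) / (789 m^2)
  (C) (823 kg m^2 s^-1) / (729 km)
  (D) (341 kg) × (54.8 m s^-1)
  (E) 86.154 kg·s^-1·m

(B)

Reduce each to base SI dimensions:
  (A) N·s = kg·m·s⁻²·s = kg·m·s⁻¹
  (B) [m³·s⁻¹] / [m²] = m·s⁻¹
  (C) [kg·m²·s⁻¹] / [m] = kg·m·s⁻¹
  (D) [kg] · [m·s⁻¹] = kg·m·s⁻¹
  (E) kg·m·s⁻¹
All reduce to kg·m·s⁻¹ except (B), which is m·s⁻¹.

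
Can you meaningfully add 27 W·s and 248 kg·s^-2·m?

In SI base units:
  27 W·s:  W·s = J·s⁻¹·s = kg·m²·s⁻²
  248 kg·s^-2·m:  kg·m·s⁻²
kg·m²·s⁻² ≠ kg·m·s⁻², so they cannot be added.

No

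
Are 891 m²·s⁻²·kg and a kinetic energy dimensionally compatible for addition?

In SI base units:
  891 m²·s⁻²·kg:  kg·m²·s⁻²
  a kinetic energy:  [kinetic energy] = kg·m²·s⁻²
Both are kg·m²·s⁻², so they have the same dimensions and can be added.

Yes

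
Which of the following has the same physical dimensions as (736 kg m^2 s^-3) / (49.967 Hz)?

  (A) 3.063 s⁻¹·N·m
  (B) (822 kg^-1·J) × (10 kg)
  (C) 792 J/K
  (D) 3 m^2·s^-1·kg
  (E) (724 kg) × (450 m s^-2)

Reference: [kg·m²·s⁻³] / [s⁻¹] = kg·m²·s⁻².
Each option:
  (A) N·m·s⁻¹ = kg·m·s⁻²·m·s⁻¹ = kg·m²·s⁻³
  (B) [m²·s⁻²] · [kg] = kg·m²·s⁻²  ← same
  (C) J·K⁻¹ = N·m·K⁻¹ = kg·m²·s⁻²·K⁻¹
  (D) kg·m²·s⁻¹
  (E) [kg] · [m·s⁻²] = kg·m·s⁻²
Only (B) matches kg·m²·s⁻².

(B)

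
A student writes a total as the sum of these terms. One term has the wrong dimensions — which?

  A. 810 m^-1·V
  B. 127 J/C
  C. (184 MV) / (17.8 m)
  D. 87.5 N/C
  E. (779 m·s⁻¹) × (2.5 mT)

B.

Dimensions:
  A. V·m⁻¹ = J·C⁻¹·m⁻¹ = kg·m·s⁻³·A⁻¹
  B. J·C⁻¹ = N·m·(s·A)⁻¹ = kg·m²·s⁻³·A⁻¹
  C. [kg·m²·s⁻³·A⁻¹] / [m] = kg·m·s⁻³·A⁻¹
  D. N·C⁻¹ = kg·m·s⁻²·(s·A)⁻¹ = kg·m·s⁻³·A⁻¹
  E. [m·s⁻¹] · [kg·s⁻²·A⁻¹] = kg·m·s⁻³·A⁻¹
All reduce to kg·m·s⁻³·A⁻¹ except B., which is kg·m²·s⁻³·A⁻¹.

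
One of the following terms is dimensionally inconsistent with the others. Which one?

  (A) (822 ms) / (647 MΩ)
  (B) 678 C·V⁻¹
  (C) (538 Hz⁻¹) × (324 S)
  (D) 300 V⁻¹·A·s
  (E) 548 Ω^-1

(E)

Dimensions:
  (A) [s] / [kg·m²·s⁻³·A⁻²] = kg⁻¹·m⁻²·s⁴·A²
  (B) C·V⁻¹ = s·A·(J·C⁻¹)⁻¹ = kg⁻¹·m⁻²·s⁴·A²
  (C) [s] · [kg⁻¹·m⁻²·s³·A²] = kg⁻¹·m⁻²·s⁴·A²
  (D) A·s·V⁻¹ = A·s·(J·C⁻¹)⁻¹ = kg⁻¹·m⁻²·s⁴·A²
  (E) Ω⁻¹ = (V·A⁻¹)⁻¹ = kg⁻¹·m⁻²·s³·A²
All reduce to kg⁻¹·m⁻²·s⁴·A² except (E), which is kg⁻¹·m⁻²·s³·A².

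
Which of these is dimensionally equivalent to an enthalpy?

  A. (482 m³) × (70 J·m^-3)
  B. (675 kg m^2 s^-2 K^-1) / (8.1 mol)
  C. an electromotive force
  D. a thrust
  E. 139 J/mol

Reference: [enthalpy] = kg·m²·s⁻².
Each option:
  A. [m³] · [kg·m⁻¹·s⁻²] = kg·m²·s⁻²  ← same
  B. [kg·m²·s⁻²·K⁻¹] / [mol] = kg·m²·s⁻²·K⁻¹·mol⁻¹
  C. [electromotive force] = kg·m²·s⁻³·A⁻¹
  D. [thrust] = kg·m·s⁻²
  E. J·mol⁻¹ = N·m·mol⁻¹ = kg·m²·s⁻²·mol⁻¹
Only A. matches kg·m²·s⁻².

A.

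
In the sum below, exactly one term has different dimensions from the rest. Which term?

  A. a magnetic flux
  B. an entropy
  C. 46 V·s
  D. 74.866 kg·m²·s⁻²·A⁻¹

Work out the base dimensions of each:
  A. [magnetic flux] = kg·m²·s⁻²·A⁻¹
  B. [entropy] = kg·m²·s⁻²·K⁻¹
  C. V·s = J·C⁻¹·s = kg·m²·s⁻²·A⁻¹
  D. kg·m²·s⁻²·A⁻¹
All reduce to kg·m²·s⁻²·A⁻¹ except B., which is kg·m²·s⁻²·K⁻¹.

B.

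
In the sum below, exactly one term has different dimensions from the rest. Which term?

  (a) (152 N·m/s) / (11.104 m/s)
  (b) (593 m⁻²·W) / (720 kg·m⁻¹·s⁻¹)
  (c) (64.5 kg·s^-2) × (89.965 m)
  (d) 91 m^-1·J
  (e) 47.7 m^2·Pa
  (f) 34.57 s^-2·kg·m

Expand each in SI base units:
  (a) [kg·m²·s⁻³] / [m·s⁻¹] = kg·m·s⁻²
  (b) [kg·s⁻³] / [kg·m⁻¹·s⁻¹] = m·s⁻²
  (c) [kg·s⁻²] · [m] = kg·m·s⁻²
  (d) J·m⁻¹ = N·m·m⁻¹ = kg·m·s⁻²
  (e) Pa·m² = N·m⁻²·m² = kg·m·s⁻²
  (f) kg·m·s⁻²
All reduce to kg·m·s⁻² except (b), which is m·s⁻².

(b)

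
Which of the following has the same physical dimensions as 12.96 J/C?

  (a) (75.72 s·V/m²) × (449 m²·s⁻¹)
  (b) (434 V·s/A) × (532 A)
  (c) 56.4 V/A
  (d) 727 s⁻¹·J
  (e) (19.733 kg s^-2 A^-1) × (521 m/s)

(a)

Reference: J·C⁻¹ = N·m·(s·A)⁻¹ = kg·m²·s⁻³·A⁻¹.
Each option:
  (a) [kg·s⁻²·A⁻¹] · [m²·s⁻¹] = kg·m²·s⁻³·A⁻¹  ← same
  (b) [kg·m²·s⁻²·A⁻²] · [A] = kg·m²·s⁻²·A⁻¹
  (c) V·A⁻¹ = J·C⁻¹·A⁻¹ = kg·m²·s⁻³·A⁻²
  (d) J·s⁻¹ = N·m·s⁻¹ = kg·m²·s⁻³
  (e) [kg·s⁻²·A⁻¹] · [m·s⁻¹] = kg·m·s⁻³·A⁻¹
Only (a) matches kg·m²·s⁻³·A⁻¹.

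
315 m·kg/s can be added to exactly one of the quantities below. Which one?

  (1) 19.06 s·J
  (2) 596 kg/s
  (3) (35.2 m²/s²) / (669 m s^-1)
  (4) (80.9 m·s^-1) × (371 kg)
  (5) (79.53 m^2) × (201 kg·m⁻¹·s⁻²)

Reference: kg·m·s⁻¹.
Each option:
  (1) J·s = N·m·s = kg·m²·s⁻¹
  (2) kg·s⁻¹
  (3) [m²·s⁻²] / [m·s⁻¹] = m·s⁻¹
  (4) [m·s⁻¹] · [kg] = kg·m·s⁻¹  ← same
  (5) [m²] · [kg·m⁻¹·s⁻²] = kg·m·s⁻²
Only (4) matches kg·m·s⁻¹.

(4)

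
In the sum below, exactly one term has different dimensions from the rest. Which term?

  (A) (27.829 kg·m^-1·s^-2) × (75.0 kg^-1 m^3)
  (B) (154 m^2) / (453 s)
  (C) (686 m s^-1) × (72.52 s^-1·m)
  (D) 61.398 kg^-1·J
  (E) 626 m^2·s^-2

(B)

Expand each in SI base units:
  (A) [kg·m⁻¹·s⁻²] · [kg⁻¹·m³] = m²·s⁻²
  (B) [m²] / [s] = m²·s⁻¹
  (C) [m·s⁻¹] · [m·s⁻¹] = m²·s⁻²
  (D) J·kg⁻¹ = N·m·kg⁻¹ = m²·s⁻²
  (E) m²·s⁻²
All reduce to m²·s⁻² except (B), which is m²·s⁻¹.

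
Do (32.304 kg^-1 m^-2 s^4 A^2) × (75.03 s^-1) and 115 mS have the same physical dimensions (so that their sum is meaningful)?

Yes

Work out the base dimensions of each:
  (32.304 kg^-1 m^-2 s^4 A^2) × (75.03 s^-1):  [kg⁻¹·m⁻²·s⁴·A²] · [s⁻¹] = kg⁻¹·m⁻²·s³·A²
  115 mS:  S = Ω⁻¹ = kg⁻¹·m⁻²·s³·A²
Both are kg⁻¹·m⁻²·s³·A², so they have the same dimensions and can be added.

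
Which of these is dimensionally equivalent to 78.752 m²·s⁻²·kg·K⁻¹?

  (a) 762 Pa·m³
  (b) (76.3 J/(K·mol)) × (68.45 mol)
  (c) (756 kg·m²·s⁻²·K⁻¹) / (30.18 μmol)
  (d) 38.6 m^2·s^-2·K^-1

Reference: kg·m²·s⁻²·K⁻¹.
Each option:
  (a) Pa·m³ = N·m⁻²·m³ = kg·m²·s⁻²
  (b) [kg·m²·s⁻²·K⁻¹·mol⁻¹] · [mol] = kg·m²·s⁻²·K⁻¹  ← same
  (c) [kg·m²·s⁻²·K⁻¹] / [mol] = kg·m²·s⁻²·K⁻¹·mol⁻¹
  (d) m²·s⁻²·K⁻¹
Only (b) matches kg·m²·s⁻²·K⁻¹.

(b)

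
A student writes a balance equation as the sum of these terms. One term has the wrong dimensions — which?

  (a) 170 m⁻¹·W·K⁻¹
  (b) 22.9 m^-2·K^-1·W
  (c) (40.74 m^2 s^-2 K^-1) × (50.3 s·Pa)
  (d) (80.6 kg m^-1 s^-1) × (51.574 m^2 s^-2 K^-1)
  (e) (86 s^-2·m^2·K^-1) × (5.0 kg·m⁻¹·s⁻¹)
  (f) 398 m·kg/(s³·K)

(b)

Dimensions:
  (a) W·m⁻¹·K⁻¹ = J·s⁻¹·m⁻¹·K⁻¹ = kg·m·s⁻³·K⁻¹
  (b) W·m⁻²·K⁻¹ = J·s⁻¹·m⁻²·K⁻¹ = kg·s⁻³·K⁻¹
  (c) [m²·s⁻²·K⁻¹] · [kg·m⁻¹·s⁻¹] = kg·m·s⁻³·K⁻¹
  (d) [kg·m⁻¹·s⁻¹] · [m²·s⁻²·K⁻¹] = kg·m·s⁻³·K⁻¹
  (e) [m²·s⁻²·K⁻¹] · [kg·m⁻¹·s⁻¹] = kg·m·s⁻³·K⁻¹
  (f) kg·m·s⁻³·K⁻¹
All reduce to kg·m·s⁻³·K⁻¹ except (b), which is kg·s⁻³·K⁻¹.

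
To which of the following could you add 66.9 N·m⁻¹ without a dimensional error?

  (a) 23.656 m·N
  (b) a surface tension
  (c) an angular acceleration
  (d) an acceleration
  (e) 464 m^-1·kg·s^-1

Reference: N·m⁻¹ = kg·m·s⁻²·m⁻¹ = kg·s⁻².
Each option:
  (a) N·m = kg·m·s⁻²·m = kg·m²·s⁻²
  (b) [surface tension] = kg·s⁻²  ← same
  (c) [angular acceleration] = s⁻²
  (d) [acceleration] = m·s⁻²
  (e) kg·m⁻¹·s⁻¹
Only (b) matches kg·s⁻².

(b)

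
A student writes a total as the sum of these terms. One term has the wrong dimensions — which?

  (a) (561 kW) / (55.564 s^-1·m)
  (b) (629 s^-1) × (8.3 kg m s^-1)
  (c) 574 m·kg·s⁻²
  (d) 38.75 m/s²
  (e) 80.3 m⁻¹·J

(d)

Expand each in SI base units:
  (a) [kg·m²·s⁻³] / [m·s⁻¹] = kg·m·s⁻²
  (b) [s⁻¹] · [kg·m·s⁻¹] = kg·m·s⁻²
  (c) kg·m·s⁻²
  (d) m·s⁻²
  (e) J·m⁻¹ = N·m·m⁻¹ = kg·m·s⁻²
All reduce to kg·m·s⁻² except (d), which is m·s⁻².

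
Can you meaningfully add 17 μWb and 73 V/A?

No

Expand each in SI base units:
  17 μWb:  Wb = V·s = kg·m²·s⁻²·A⁻¹
  73 V/A:  V·A⁻¹ = J·C⁻¹·A⁻¹ = kg·m²·s⁻³·A⁻²
kg·m²·s⁻²·A⁻¹ ≠ kg·m²·s⁻³·A⁻², so they cannot be added.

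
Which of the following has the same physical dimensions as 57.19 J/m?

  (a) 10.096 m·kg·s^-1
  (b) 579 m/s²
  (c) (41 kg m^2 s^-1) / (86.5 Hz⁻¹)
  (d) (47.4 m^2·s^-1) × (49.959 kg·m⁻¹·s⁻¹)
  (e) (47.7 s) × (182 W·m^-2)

Reference: J·m⁻¹ = N·m·m⁻¹ = kg·m·s⁻².
Each option:
  (a) kg·m·s⁻¹
  (b) m·s⁻²
  (c) [kg·m²·s⁻¹] / [s] = kg·m²·s⁻²
  (d) [m²·s⁻¹] · [kg·m⁻¹·s⁻¹] = kg·m·s⁻²  ← same
  (e) [s] · [kg·s⁻³] = kg·s⁻²
Only (d) matches kg·m·s⁻².

(d)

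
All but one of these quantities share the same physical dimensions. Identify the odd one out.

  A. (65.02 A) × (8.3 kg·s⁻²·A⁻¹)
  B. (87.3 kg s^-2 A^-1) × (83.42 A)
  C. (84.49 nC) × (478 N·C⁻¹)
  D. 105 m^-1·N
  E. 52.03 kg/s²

C.

Dimensions:
  A. [A] · [kg·s⁻²·A⁻¹] = kg·s⁻²
  B. [kg·s⁻²·A⁻¹] · [A] = kg·s⁻²
  C. [s·A] · [kg·m·s⁻³·A⁻¹] = kg·m·s⁻²
  D. N·m⁻¹ = kg·m·s⁻²·m⁻¹ = kg·s⁻²
  E. kg·s⁻²
All reduce to kg·s⁻² except C., which is kg·m·s⁻².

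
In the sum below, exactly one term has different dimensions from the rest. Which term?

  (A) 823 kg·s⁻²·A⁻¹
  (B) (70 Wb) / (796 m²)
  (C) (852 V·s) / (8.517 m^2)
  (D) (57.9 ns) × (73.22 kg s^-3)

(D)

In SI base units:
  (A) kg·s⁻²·A⁻¹
  (B) [kg·m²·s⁻²·A⁻¹] / [m²] = kg·s⁻²·A⁻¹
  (C) [kg·m²·s⁻²·A⁻¹] / [m²] = kg·s⁻²·A⁻¹
  (D) [s] · [kg·s⁻³] = kg·s⁻²
All reduce to kg·s⁻²·A⁻¹ except (D), which is kg·s⁻².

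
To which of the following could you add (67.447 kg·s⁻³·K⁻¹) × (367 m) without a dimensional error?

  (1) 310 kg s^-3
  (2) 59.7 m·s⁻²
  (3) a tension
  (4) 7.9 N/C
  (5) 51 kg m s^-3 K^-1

Reference: [kg·s⁻³·K⁻¹] · [m] = kg·m·s⁻³·K⁻¹.
Each option:
  (1) kg·s⁻³
  (2) m·s⁻²
  (3) [tension] = kg·m·s⁻²
  (4) N·C⁻¹ = kg·m·s⁻²·(s·A)⁻¹ = kg·m·s⁻³·A⁻¹
  (5) kg·m·s⁻³·K⁻¹  ← same
Only (5) matches kg·m·s⁻³·K⁻¹.

(5)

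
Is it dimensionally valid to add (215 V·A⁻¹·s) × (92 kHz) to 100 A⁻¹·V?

Expand each in SI base units:
  (215 V·A⁻¹·s) × (92 kHz):  [kg·m²·s⁻²·A⁻²] · [s⁻¹] = kg·m²·s⁻³·A⁻²
  100 A⁻¹·V:  V·A⁻¹ = J·C⁻¹·A⁻¹ = kg·m²·s⁻³·A⁻²
Both are kg·m²·s⁻³·A⁻², so they have the same dimensions and can be added.

Yes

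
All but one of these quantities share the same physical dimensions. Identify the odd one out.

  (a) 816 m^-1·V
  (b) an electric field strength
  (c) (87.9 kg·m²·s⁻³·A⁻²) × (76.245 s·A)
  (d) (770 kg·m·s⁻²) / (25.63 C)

(c)

Dimensions:
  (a) V·m⁻¹ = J·C⁻¹·m⁻¹ = kg·m·s⁻³·A⁻¹
  (b) [electric field strength] = kg·m·s⁻³·A⁻¹
  (c) [kg·m²·s⁻³·A⁻²] · [s·A] = kg·m²·s⁻²·A⁻¹
  (d) [kg·m·s⁻²] / [s·A] = kg·m·s⁻³·A⁻¹
All reduce to kg·m·s⁻³·A⁻¹ except (c), which is kg·m²·s⁻²·A⁻¹.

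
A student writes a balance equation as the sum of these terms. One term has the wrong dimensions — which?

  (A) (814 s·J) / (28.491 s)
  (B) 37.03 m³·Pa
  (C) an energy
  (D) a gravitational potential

(D)

Dimensions:
  (A) [kg·m²·s⁻¹] / [s] = kg·m²·s⁻²
  (B) Pa·m³ = N·m⁻²·m³ = kg·m²·s⁻²
  (C) [energy] = kg·m²·s⁻²
  (D) [gravitational potential] = m²·s⁻²
All reduce to kg·m²·s⁻² except (D), which is m²·s⁻².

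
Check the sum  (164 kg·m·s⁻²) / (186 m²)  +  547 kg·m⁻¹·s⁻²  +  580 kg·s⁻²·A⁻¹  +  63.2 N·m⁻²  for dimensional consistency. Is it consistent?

No

Dimensions:
  (164 kg·m·s⁻²) / (186 m²):  [kg·m·s⁻²] / [m²] = kg·m⁻¹·s⁻²
  547 kg·m⁻¹·s⁻²:  kg·m⁻¹·s⁻²
  580 kg·s⁻²·A⁻¹:  kg·s⁻²·A⁻¹
  63.2 N·m⁻²:  N·m⁻² = kg·m·s⁻²·m⁻² = kg·m⁻¹·s⁻²
The terms do not share a single dimension (kg·m⁻¹·s⁻² vs kg·s⁻²·A⁻¹).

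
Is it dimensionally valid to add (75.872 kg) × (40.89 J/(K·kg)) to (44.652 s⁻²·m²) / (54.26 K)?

Work out the base dimensions of each:
  (75.872 kg) × (40.89 J/(K·kg)):  [kg] · [m²·s⁻²·K⁻¹] = kg·m²·s⁻²·K⁻¹
  (44.652 s⁻²·m²) / (54.26 K):  [m²·s⁻²] / [K] = m²·s⁻²·K⁻¹
kg·m²·s⁻²·K⁻¹ ≠ m²·s⁻²·K⁻¹, so they cannot be added.

No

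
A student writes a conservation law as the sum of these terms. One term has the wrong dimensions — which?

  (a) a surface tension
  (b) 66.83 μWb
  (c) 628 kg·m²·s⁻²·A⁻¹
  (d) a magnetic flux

(a)

Dimensions:
  (a) [surface tension] = kg·s⁻²
  (b) Wb = V·s = kg·m²·s⁻²·A⁻¹
  (c) kg·m²·s⁻²·A⁻¹
  (d) [magnetic flux] = kg·m²·s⁻²·A⁻¹
All reduce to kg·m²·s⁻²·A⁻¹ except (a), which is kg·s⁻².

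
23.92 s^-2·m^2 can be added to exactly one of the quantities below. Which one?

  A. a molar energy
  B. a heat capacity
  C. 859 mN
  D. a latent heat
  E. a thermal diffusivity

D.

Reference: m²·s⁻².
Each option:
  A. [molar energy] = kg·m²·s⁻²·mol⁻¹
  B. [heat capacity] = kg·m²·s⁻²·K⁻¹
  C. N = kg·m·s⁻²
  D. [latent heat] = m²·s⁻²  ← same
  E. [thermal diffusivity] = m²·s⁻¹
Only D. matches m²·s⁻².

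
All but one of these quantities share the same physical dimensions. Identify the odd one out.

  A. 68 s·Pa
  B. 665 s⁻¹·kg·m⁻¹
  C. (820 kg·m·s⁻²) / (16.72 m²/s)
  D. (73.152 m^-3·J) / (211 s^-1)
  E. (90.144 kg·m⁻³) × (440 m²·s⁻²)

Reduce each to base SI dimensions:
  A. Pa·s = N·m⁻²·s = kg·m⁻¹·s⁻¹
  B. kg·m⁻¹·s⁻¹
  C. [kg·m·s⁻²] / [m²·s⁻¹] = kg·m⁻¹·s⁻¹
  D. [kg·m⁻¹·s⁻²] / [s⁻¹] = kg·m⁻¹·s⁻¹
  E. [kg·m⁻³] · [m²·s⁻²] = kg·m⁻¹·s⁻²
All reduce to kg·m⁻¹·s⁻¹ except E., which is kg·m⁻¹·s⁻².

E.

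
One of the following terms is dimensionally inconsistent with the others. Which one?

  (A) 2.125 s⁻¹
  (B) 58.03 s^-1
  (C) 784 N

Work out the base dimensions of each:
  (A) s⁻¹
  (B) s⁻¹
  (C) N = kg·m·s⁻²
All reduce to s⁻¹ except (C), which is kg·m·s⁻².

(C)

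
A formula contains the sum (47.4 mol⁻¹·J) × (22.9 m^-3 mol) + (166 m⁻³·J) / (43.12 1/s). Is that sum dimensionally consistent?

No

Expand each in SI base units:
  (47.4 mol⁻¹·J) × (22.9 m^-3 mol):  [kg·m²·s⁻²·mol⁻¹] · [m⁻³·mol] = kg·m⁻¹·s⁻²
  (166 m⁻³·J) / (43.12 1/s):  [kg·m⁻¹·s⁻²] / [s⁻¹] = kg·m⁻¹·s⁻¹
kg·m⁻¹·s⁻² ≠ kg·m⁻¹·s⁻¹, so they cannot be added.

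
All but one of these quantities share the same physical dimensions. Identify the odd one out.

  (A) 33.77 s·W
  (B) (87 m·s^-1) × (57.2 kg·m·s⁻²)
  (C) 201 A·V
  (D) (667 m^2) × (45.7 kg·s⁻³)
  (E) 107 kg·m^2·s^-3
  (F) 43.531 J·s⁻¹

(A)

Work out the base dimensions of each:
  (A) W·s = J·s⁻¹·s = kg·m²·s⁻²
  (B) [m·s⁻¹] · [kg·m·s⁻²] = kg·m²·s⁻³
  (C) V·A = J·C⁻¹·A = kg·m²·s⁻³
  (D) [m²] · [kg·s⁻³] = kg·m²·s⁻³
  (E) kg·m²·s⁻³
  (F) J·s⁻¹ = N·m·s⁻¹ = kg·m²·s⁻³
All reduce to kg·m²·s⁻³ except (A), which is kg·m²·s⁻².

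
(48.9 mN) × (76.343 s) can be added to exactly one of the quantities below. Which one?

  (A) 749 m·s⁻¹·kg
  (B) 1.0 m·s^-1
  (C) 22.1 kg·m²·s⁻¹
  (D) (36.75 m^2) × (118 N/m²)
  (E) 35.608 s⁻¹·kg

Reference: [kg·m·s⁻²] · [s] = kg·m·s⁻¹.
Each option:
  (A) kg·m·s⁻¹  ← same
  (B) m·s⁻¹
  (C) kg·m²·s⁻¹
  (D) [m²] · [kg·m⁻¹·s⁻²] = kg·m·s⁻²
  (E) kg·s⁻¹
Only (A) matches kg·m·s⁻¹.

(A)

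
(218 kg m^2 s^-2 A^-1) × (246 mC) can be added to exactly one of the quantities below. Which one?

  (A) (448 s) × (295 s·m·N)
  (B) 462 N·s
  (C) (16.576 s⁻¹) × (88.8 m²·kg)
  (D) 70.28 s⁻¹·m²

Reference: [kg·m²·s⁻²·A⁻¹] · [s·A] = kg·m²·s⁻¹.
Each option:
  (A) [s] · [kg·m²·s⁻¹] = kg·m²
  (B) N·s = kg·m·s⁻²·s = kg·m·s⁻¹
  (C) [s⁻¹] · [kg·m²] = kg·m²·s⁻¹  ← same
  (D) m²·s⁻¹
Only (C) matches kg·m²·s⁻¹.

(C)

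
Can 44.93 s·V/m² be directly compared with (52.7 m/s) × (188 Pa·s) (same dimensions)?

No

Reduce each to base SI dimensions:
  44.93 s·V/m²:  V·s·m⁻² = J·C⁻¹·s·m⁻² = kg·s⁻²·A⁻¹
  (52.7 m/s) × (188 Pa·s):  [m·s⁻¹] · [kg·m⁻¹·s⁻¹] = kg·s⁻²
kg·s⁻²·A⁻¹ ≠ kg·s⁻², so they cannot be added.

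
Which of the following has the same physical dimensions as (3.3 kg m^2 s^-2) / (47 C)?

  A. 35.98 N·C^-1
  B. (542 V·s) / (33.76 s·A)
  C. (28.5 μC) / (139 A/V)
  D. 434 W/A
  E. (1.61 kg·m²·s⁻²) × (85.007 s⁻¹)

Reference: [kg·m²·s⁻²] / [s·A] = kg·m²·s⁻³·A⁻¹.
Each option:
  A. N·C⁻¹ = kg·m·s⁻²·(s·A)⁻¹ = kg·m·s⁻³·A⁻¹
  B. [kg·m²·s⁻²·A⁻¹] / [s·A] = kg·m²·s⁻³·A⁻²
  C. [s·A] / [kg⁻¹·m⁻²·s³·A²] = kg·m²·s⁻²·A⁻¹
  D. W·A⁻¹ = J·s⁻¹·A⁻¹ = kg·m²·s⁻³·A⁻¹  ← same
  E. [kg·m²·s⁻²] · [s⁻¹] = kg·m²·s⁻³
Only D. matches kg·m²·s⁻³·A⁻¹.

D.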